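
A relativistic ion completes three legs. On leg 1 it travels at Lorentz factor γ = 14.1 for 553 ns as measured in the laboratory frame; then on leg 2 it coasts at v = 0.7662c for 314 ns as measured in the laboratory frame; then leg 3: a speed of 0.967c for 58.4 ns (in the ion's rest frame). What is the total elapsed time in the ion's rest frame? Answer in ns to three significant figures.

Leg 1: γ = 14.1; τ_1 = 553/14.10 = 39.22 ns.
Leg 2: γ = 1/√(1 − 0.7662²) = 1/√0.4129 = 1.556; τ_2 = 314/1.556 = 201.8 ns.
Leg 3: 58.4 ns is already measured in the ion's rest frame.
Total: 39.22 + 201.8 + 58.40 ns.

τ = 299 ns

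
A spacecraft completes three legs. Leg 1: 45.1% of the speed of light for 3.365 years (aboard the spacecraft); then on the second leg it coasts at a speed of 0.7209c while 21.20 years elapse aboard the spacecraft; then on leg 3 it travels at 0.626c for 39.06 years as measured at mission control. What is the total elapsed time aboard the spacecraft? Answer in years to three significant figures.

Leg 1: 3.365 years is already measured aboard the spacecraft.
Leg 2: 21.20 years is already measured aboard the spacecraft.
Leg 3: γ = 1/√(1 − 0.626²) = 1/√0.6081 = 1.282; τ_3 = 39.06/1.282 = 30.46 years.
Total: 3.365 + 21.20 + 30.46 years.

τ = 55.0 years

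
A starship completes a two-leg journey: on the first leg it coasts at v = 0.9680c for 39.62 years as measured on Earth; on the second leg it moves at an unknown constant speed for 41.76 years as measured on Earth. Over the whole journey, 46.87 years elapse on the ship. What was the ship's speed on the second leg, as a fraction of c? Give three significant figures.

β = 0.467

Leg 1: γ = 1/√(1 − 0.9680²) = 1/√0.06298 = 3.985; τ_1 = 39.62/3.985 = 9.943 years.
Leg 2: speed unknown; τ_2 = 41.76/γ_2.
Total proper time: 9.943 + τ_2 = 46.87, so τ_2 = 46.87 − 9.943 = 36.93 years.
γ_2 = 41.76/36.93 = 1.131; β = √(1 − 1/γ²) = √0.2181.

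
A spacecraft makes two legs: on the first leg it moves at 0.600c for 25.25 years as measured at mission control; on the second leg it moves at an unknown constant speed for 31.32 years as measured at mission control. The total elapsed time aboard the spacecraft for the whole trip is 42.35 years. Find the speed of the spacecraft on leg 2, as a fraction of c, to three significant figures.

β = 0.707

Leg 1: γ = 1/√(1 − 0.600²) = 5/4 = 1.250; τ_1 = 25.25/1.250 = 20.20 years.
Leg 2: speed unknown; τ_2 = 31.32/γ_2.
Total proper time: 20.20 + τ_2 = 42.35, so τ_2 = 42.35 − 20.20 = 22.15 years.
γ_2 = 31.32/22.15 = 1.414; β = √(1 − 1/γ²) = √0.4998.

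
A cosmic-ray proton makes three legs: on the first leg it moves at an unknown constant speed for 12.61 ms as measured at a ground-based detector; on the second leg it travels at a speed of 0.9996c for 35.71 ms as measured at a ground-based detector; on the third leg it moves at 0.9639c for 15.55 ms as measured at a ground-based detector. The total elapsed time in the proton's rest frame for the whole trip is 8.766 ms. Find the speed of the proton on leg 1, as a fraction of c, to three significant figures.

Leg 1: speed unknown; τ_1 = 12.61/γ_1.
Leg 2: γ = 1/√(1 − 0.9996²) = 1/√7.998×10⁻⁴ = 35.36; τ_2 = 35.71/35.36 = 1.010 ms.
Leg 3: γ = 1/√(1 − 0.9639²) = 1/√0.07090 = 3.756; τ_3 = 15.55/3.756 = 4.140 ms.
Total proper time: τ_1 + 1.010 + 4.140 = 8.766, so τ_1 = 8.766 − 5.150 = 3.616 ms.
γ_1 = 12.61/3.616 = 3.488; β = √(1 − 1/γ²) = √0.9178.

β = 0.958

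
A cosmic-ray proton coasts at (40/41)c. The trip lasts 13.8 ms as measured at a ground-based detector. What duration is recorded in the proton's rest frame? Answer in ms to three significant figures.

τ = 3.03 ms

γ = 1/√(1 − (40/41)²) = 41/9 ≈ 4.556
The interval measured at a ground-based detector is the dilated one; the clock in the proton's rest frame measures the proper time τ = Δt/γ = 13.8/4.556 ms.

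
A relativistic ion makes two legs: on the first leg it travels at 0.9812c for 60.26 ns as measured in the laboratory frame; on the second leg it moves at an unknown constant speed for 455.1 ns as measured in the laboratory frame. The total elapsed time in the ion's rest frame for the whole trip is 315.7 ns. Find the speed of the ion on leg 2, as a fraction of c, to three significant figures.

Leg 1: γ = 1/√(1 − 0.9812²) = 1/√0.03725 = 5.182; τ_1 = 60.26/5.182 = 11.63 ns.
Leg 2: speed unknown; τ_2 = 455.1/γ_2.
Total proper time: 11.63 + τ_2 = 315.7, so τ_2 = 315.7 − 11.63 = 304.1 ns.
γ_2 = 455.1/304.1 = 1.497; β = √(1 − 1/γ²) = √0.5536.

β = 0.744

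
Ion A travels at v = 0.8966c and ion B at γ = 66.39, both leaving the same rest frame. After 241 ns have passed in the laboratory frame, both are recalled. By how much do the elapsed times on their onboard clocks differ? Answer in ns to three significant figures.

|τ_A − τ_B| = 103 ns

A: γ = 1/√(1 − 0.8966²) = 1/√0.1961 = 2.258; τ_A = 241/2.258 = 106.7 ns.
B: γ = 66.39; τ_B = 241/66.39 = 3.630 ns.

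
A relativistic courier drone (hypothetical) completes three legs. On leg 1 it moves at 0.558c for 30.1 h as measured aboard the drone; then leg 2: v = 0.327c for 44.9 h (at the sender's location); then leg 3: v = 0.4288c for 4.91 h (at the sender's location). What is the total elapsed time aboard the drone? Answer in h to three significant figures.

Leg 1: 30.1 h is already measured aboard the drone.
Leg 2: γ = 1/√(1 − 0.327²) = 1/√0.8931 = 1.058; τ_2 = 44.9/1.058 = 42.43 h.
Leg 3: γ = 1/√(1 − 0.4288²) = 1/√0.8161 = 1.107; τ_3 = 4.91/1.107 = 4.436 h.
Total: 30.10 + 42.43 + 4.436 h.

τ = 77.0 h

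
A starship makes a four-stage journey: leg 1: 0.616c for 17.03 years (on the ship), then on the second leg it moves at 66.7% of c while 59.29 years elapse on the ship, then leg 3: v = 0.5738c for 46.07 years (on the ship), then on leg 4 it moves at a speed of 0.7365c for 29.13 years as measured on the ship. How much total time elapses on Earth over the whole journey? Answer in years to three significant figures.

Δt = 201 years

Leg 1: γ = 1/√(1 − 0.616²) = 1/√0.6205 = 1.269; Δt_1 = 1.269 × 17.03 = 21.62 years.
Leg 2: β = 0.667; γ = 1/√(1 − 0.667²) = 1/√0.5551 = 1.342; Δt_2 = 1.342 × 59.29 = 79.58 years.
Leg 3: γ = 1/√(1 − 0.5738²) = 1/√0.6708 = 1.221; Δt_3 = 1.221 × 46.07 = 56.25 years.
Leg 4: γ = 1/√(1 − 0.7365²) = 1/√0.4576 = 1.478; Δt_4 = 1.478 × 29.13 = 43.06 years.
Total: 21.62 + 79.58 + 56.25 + 43.06 years.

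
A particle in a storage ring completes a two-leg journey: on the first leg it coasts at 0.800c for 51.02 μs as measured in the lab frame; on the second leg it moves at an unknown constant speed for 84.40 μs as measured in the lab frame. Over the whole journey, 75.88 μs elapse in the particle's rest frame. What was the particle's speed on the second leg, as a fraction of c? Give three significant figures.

β = 0.844

Leg 1: γ = 1/√(1 − 0.800²) = 5/3 ≈ 1.667; τ_1 = 51.02/1.667 = 30.61 μs.
Leg 2: speed unknown; τ_2 = 84.40/γ_2.
Total proper time: 30.61 + τ_2 = 75.88, so τ_2 = 75.88 − 30.61 = 45.27 μs.
γ_2 = 84.40/45.27 = 1.864; β = √(1 − 1/γ²) = √0.7123.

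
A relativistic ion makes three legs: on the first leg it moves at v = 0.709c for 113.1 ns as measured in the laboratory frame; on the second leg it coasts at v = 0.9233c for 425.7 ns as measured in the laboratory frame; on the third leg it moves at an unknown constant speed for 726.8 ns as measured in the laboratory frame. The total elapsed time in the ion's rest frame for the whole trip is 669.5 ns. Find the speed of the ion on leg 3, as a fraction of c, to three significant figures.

β = 0.810

Leg 1: γ = 1/√(1 − 0.709²) = 1/√0.4973 = 1.418; τ_1 = 113.1/1.418 = 79.76 ns.
Leg 2: γ = 1/√(1 − 0.9233²) = 1/√0.1475 = 2.604; τ_2 = 425.7/2.604 = 163.5 ns.
Leg 3: speed unknown; τ_3 = 726.8/γ_3.
Total proper time: 79.76 + 163.5 + τ_3 = 669.5, so τ_3 = 669.5 − 243.3 = 426.2 ns.
γ_3 = 726.8/426.2 = 1.705; β = √(1 − 1/γ²) = √0.6561.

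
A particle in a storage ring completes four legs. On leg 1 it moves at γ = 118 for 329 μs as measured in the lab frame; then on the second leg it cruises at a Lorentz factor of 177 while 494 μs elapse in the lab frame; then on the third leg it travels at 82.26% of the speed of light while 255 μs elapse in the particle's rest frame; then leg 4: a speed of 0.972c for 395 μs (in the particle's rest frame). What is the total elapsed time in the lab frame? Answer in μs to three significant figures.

Δt = 2950 μs

Leg 1: 329 μs is already measured in the lab frame.
Leg 2: 494 μs is already measured in the lab frame.
Leg 3: β = 0.8226; γ = 1/√(1 − 0.8226²) = 1/√0.3233 = 1.759; Δt_3 = 1.759 × 255 = 448.5 μs.
Leg 4: γ = 1/√(1 − 0.972²) = 1/√0.05522 = 4.256; Δt_4 = 4.256 × 395 = 1681 μs.
Total: 329.0 + 494.0 + 448.5 + 1681 μs.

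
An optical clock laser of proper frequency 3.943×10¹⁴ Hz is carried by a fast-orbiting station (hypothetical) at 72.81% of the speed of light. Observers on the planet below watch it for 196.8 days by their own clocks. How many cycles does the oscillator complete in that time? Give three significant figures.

N = 4.60×10²¹

β = 0.7281; γ = 1/√(1 − 0.7281²) = 1/√0.4699 = 1.459
During 196.8 days of lab time, the oscillator's proper time advances by τ = Δt/γ = 196.8/1.459 = 134.9 days = 1.166×10⁷ s.
N = f × τ = 3.943×10¹⁴ × 1.166×10⁷ = 4.596×10²¹.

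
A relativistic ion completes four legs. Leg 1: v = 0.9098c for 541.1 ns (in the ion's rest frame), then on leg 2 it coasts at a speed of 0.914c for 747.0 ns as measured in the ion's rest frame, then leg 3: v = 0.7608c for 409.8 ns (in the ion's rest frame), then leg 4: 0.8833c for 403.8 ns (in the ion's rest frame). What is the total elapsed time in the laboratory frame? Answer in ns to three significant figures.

Δt = 4640 ns

Leg 1: γ = 1/√(1 − 0.9098²) = 1/√0.1723 = 2.409; Δt_1 = 2.409 × 541.1 = 1304 ns.
Leg 2: γ = 1/√(1 − 0.914²) = 1/√0.1646 = 2.465; Δt_2 = 2.465 × 747.0 = 1841 ns.
Leg 3: γ = 1/√(1 − 0.7608²) = 1/√0.4212 = 1.541; Δt_3 = 1.541 × 409.8 = 631.4 ns.
Leg 4: γ = 1/√(1 − 0.8833²) = 1/√0.2198 = 2.133; Δt_4 = 2.133 × 403.8 = 861.3 ns.
Total: 1304 + 1841 + 631.4 + 861.3 ns.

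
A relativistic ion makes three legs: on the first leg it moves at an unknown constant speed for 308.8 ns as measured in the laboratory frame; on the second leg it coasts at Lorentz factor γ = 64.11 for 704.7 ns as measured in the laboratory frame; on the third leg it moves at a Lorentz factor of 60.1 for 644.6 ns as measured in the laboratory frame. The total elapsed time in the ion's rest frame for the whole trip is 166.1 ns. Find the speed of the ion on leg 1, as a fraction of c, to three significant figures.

β = 0.884

Leg 1: speed unknown; τ_1 = 308.8/γ_1.
Leg 2: γ = 64.11; τ_2 = 704.7/64.11 = 10.99 ns.
Leg 3: γ = 60.1; τ_3 = 644.6/60.10 = 10.73 ns.
Total proper time: τ_1 + 10.99 + 10.73 = 166.1, so τ_1 = 166.1 − 21.72 = 144.4 ns.
γ_1 = 308.8/144.4 = 2.139; β = √(1 − 1/γ²) = √0.7814.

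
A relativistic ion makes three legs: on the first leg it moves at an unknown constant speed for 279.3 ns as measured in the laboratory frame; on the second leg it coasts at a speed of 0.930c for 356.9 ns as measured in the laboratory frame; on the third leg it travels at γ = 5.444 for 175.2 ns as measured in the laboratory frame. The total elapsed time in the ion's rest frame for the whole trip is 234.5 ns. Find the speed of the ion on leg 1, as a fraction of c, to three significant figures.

Leg 1: speed unknown; τ_1 = 279.3/γ_1.
Leg 2: γ = 1/√(1 − 0.930²) = 1/√0.1351 = 2.721; τ_2 = 356.9/2.721 = 131.2 ns.
Leg 3: γ = 5.444; τ_3 = 175.2/5.444 = 32.18 ns.
Total proper time: τ_1 + 131.2 + 32.18 = 234.5, so τ_1 = 234.5 − 163.4 = 71.14 ns.
γ_1 = 279.3/71.14 = 3.926; β = √(1 − 1/γ²) = √0.9351.

β = 0.967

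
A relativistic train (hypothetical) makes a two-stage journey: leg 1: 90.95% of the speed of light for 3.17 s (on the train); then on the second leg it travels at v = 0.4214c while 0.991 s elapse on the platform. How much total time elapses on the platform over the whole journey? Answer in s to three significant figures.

Δt = 8.62 s

Leg 1: β = 0.9095; γ = 1/√(1 − 0.9095²) = 1/√0.1728 = 2.406; Δt_1 = 2.406 × 3.17 = 7.626 s.
Leg 2: 0.991 s is already measured on the platform.
Total: 7.626 + 0.9910 s.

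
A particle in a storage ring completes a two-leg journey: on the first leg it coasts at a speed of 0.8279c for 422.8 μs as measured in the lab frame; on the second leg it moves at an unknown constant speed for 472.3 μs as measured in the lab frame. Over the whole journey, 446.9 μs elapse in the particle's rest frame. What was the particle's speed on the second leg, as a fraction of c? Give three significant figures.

β = 0.896

Leg 1: γ = 1/√(1 − 0.8279²) = 1/√0.3146 = 1.783; τ_1 = 422.8/1.783 = 237.1 μs.
Leg 2: speed unknown; τ_2 = 472.3/γ_2.
Total proper time: 237.1 + τ_2 = 446.9, so τ_2 = 446.9 − 237.1 = 209.8 μs.
γ_2 = 472.3/209.8 = 2.252; β = √(1 − 1/γ²) = √0.8028.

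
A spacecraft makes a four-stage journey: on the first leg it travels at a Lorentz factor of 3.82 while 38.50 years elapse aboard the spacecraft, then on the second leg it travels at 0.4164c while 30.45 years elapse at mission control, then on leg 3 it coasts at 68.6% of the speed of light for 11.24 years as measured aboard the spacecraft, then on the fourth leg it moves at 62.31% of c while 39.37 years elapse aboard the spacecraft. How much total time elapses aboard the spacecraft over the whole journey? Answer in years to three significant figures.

τ = 117 years

Leg 1: 38.50 years is already measured aboard the spacecraft.
Leg 2: γ = 1/√(1 − 0.4164²) = 1/√0.8266 = 1.100; τ_2 = 30.45/1.100 = 27.68 years.
Leg 3: 11.24 years is already measured aboard the spacecraft.
Leg 4: 39.37 years is already measured aboard the spacecraft.
Total: 38.50 + 27.68 + 11.24 + 39.37 years.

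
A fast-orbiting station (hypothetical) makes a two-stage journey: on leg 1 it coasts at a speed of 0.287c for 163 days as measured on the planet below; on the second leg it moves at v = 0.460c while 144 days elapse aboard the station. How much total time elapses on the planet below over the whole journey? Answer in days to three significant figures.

Leg 1: 163 days is already measured on the planet below.
Leg 2: γ = 1/√(1 − 0.460²) = 1/√0.7884 = 1.126; Δt_2 = 1.126 × 144 = 162.2 days.
Total: 163.0 + 162.2 days.

Δt = 325 days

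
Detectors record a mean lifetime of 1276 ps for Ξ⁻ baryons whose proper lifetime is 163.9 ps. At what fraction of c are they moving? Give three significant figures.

β = 0.992

γ = Δt/τ₀ = 1276/163.9 = 7.785
β = √(1 − 1/γ²) = √(1 − 0.01650) = √0.9835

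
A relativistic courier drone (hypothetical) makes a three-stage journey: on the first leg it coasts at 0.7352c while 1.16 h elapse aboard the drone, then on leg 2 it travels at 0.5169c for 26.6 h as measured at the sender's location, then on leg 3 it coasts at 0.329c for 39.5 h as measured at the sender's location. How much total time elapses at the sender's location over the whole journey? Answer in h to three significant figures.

Leg 1: γ = 1/√(1 − 0.7352²) = 1/√0.4595 = 1.475; Δt_1 = 1.475 × 1.16 = 1.711 h.
Leg 2: 26.6 h is already measured at the sender's location.
Leg 3: 39.5 h is already measured at the sender's location.
Total: 1.711 + 26.60 + 39.50 h.

Δt = 67.8 h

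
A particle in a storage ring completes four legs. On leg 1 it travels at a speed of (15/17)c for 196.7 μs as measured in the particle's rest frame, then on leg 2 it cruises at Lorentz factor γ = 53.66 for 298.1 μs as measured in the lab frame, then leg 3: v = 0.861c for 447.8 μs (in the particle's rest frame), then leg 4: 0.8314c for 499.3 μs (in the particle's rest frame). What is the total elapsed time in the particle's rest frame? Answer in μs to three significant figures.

τ = 1150 μs

Leg 1: 196.7 μs is already measured in the particle's rest frame.
Leg 2: γ = 53.66; τ_2 = 298.1/53.66 = 5.555 μs.
Leg 3: 447.8 μs is already measured in the particle's rest frame.
Leg 4: 499.3 μs is already measured in the particle's rest frame.
Total: 196.7 + 5.555 + 447.8 + 499.3 μs.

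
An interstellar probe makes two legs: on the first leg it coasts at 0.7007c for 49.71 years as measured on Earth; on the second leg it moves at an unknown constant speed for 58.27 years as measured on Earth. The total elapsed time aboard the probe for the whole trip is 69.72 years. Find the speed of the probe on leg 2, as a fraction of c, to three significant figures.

Leg 1: γ = 1/√(1 − 0.7007²) = 1/√0.5090 = 1.402; τ_1 = 49.71/1.402 = 35.47 years.
Leg 2: speed unknown; τ_2 = 58.27/γ_2.
Total proper time: 35.47 + τ_2 = 69.72, so τ_2 = 69.72 − 35.47 = 34.25 years.
γ_2 = 58.27/34.25 = 1.701; β = √(1 − 1/γ²) = √0.6544.

β = 0.809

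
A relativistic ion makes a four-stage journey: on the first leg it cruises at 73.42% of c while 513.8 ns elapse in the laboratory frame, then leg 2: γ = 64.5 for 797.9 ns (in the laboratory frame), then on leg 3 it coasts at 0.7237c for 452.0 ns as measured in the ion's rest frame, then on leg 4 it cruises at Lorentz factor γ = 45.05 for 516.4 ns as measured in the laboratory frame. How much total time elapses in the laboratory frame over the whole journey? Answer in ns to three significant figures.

Δt = 2480 ns

Leg 1: 513.8 ns is already measured in the laboratory frame.
Leg 2: 797.9 ns is already measured in the laboratory frame.
Leg 3: γ = 1/√(1 − 0.7237²) = 1/√0.4763 = 1.449; Δt_3 = 1.449 × 452.0 = 655.0 ns.
Leg 4: 516.4 ns is already measured in the laboratory frame.
Total: 513.8 + 797.9 + 655.0 + 516.4 ns.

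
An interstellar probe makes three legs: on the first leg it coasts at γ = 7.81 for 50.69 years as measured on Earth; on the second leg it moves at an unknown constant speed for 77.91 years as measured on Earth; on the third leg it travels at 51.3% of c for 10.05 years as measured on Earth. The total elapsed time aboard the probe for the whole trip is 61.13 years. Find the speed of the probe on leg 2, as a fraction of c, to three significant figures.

Leg 1: γ = 7.81; τ_1 = 50.69/7.810 = 6.490 years.
Leg 2: speed unknown; τ_2 = 77.91/γ_2.
Leg 3: β = 0.513; γ = 1/√(1 − 0.513²) = 1/√0.7368 = 1.165; τ_3 = 10.05/1.165 = 8.627 years.
Total proper time: 6.490 + τ_2 + 8.627 = 61.13, so τ_2 = 61.13 − 15.12 = 46.01 years.
γ_2 = 77.91/46.01 = 1.693; β = √(1 − 1/γ²) = √0.6512.

β = 0.807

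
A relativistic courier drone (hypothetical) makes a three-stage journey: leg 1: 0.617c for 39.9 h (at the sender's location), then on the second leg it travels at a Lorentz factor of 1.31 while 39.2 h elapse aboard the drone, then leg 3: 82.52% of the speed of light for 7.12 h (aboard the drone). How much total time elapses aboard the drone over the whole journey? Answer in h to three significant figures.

τ = 77.7 h

Leg 1: γ = 1/√(1 − 0.617²) = 1/√0.6193 = 1.271; τ_1 = 39.9/1.271 = 31.40 h.
Leg 2: 39.2 h is already measured aboard the drone.
Leg 3: 7.12 h is already measured aboard the drone.
Total: 31.40 + 39.20 + 7.120 h.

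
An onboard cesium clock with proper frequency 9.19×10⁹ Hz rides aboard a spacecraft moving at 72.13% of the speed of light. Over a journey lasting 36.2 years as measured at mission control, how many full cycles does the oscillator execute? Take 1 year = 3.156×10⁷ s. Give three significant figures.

β = 0.7213; γ = 1/√(1 − 0.7213²) = 1/√0.4797 = 1.444
The oscillator's own cycle count is N = f × τ where τ is the proper time aboard the spacecraft. τ = Δt/γ = 36.2/1.444 = 25.07 years = 7.913×10⁸ s.
N = 9.19×10⁹ × 7.913×10⁸ = 7.272×10¹⁸.

N = 7.27×10¹⁸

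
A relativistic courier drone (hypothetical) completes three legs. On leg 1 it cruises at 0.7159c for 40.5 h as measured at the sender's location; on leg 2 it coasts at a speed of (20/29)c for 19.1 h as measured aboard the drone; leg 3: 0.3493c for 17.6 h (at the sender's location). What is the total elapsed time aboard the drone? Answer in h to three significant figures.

τ = 63.9 h

Leg 1: γ = 1/√(1 − 0.7159²) = 1/√0.4875 = 1.432; τ_1 = 40.5/1.432 = 28.28 h.
Leg 2: 19.1 h is already measured aboard the drone.
Leg 3: γ = 1/√(1 − 0.3493²) = 1/√0.8780 = 1.067; τ_3 = 17.6/1.067 = 16.49 h.
Total: 28.28 + 19.10 + 16.49 h.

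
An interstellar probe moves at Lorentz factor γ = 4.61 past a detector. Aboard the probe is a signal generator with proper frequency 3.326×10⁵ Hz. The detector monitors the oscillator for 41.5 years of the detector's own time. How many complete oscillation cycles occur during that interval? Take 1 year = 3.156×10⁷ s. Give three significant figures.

N = 9.45×10¹³

γ = 4.61
During 41.5 years of lab time, the oscillator's proper time advances by τ = Δt/γ = 41.5/4.610 = 9.002 years = 2.841×10⁸ s.
N = f × τ = 3.326×10⁵ × 2.841×10⁸ = 9.449×10¹³.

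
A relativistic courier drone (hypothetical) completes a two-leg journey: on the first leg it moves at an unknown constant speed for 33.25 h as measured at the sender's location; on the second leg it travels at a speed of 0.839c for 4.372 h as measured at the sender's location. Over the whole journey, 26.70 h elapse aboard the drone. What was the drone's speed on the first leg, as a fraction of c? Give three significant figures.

Leg 1: speed unknown; τ_1 = 33.25/γ_1.
Leg 2: γ = 1/√(1 − 0.839²) = 1/√0.2961 = 1.838; τ_2 = 4.372/1.838 = 2.379 h.
Total proper time: τ_1 + 2.379 = 26.70, so τ_1 = 26.70 − 2.379 = 24.32 h.
γ_1 = 33.25/24.32 = 1.367; β = √(1 − 1/γ²) = √0.4650.

β = 0.682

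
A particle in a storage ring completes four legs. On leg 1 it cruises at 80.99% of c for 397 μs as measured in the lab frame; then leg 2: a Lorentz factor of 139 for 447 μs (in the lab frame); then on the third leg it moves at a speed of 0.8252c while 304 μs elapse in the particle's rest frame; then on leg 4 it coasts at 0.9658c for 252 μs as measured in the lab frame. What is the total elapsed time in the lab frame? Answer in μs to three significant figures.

Δt = 1630 μs

Leg 1: 397 μs is already measured in the lab frame.
Leg 2: 447 μs is already measured in the lab frame.
Leg 3: γ = 1/√(1 − 0.8252²) = 1/√0.3190 = 1.770; Δt_3 = 1.770 × 304 = 538.2 μs.
Leg 4: 252 μs is already measured in the lab frame.
Total: 397.0 + 447.0 + 538.2 + 252.0 μs.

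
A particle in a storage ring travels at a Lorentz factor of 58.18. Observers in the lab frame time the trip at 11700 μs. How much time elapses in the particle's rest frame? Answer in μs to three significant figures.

γ = 58.18
The interval measured in the lab frame is the dilated one; the clock in the particle's rest frame measures the proper time τ = Δt/γ = 11700/58.18 μs.

τ = 201 μs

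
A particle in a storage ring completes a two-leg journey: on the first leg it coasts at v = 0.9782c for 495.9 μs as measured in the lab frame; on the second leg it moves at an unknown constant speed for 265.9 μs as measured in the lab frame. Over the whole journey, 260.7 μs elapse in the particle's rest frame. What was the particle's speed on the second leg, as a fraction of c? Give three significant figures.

Leg 1: γ = 1/√(1 − 0.9782²) = 1/√0.04312 = 4.815; τ_1 = 495.9/4.815 = 103.0 μs.
Leg 2: speed unknown; τ_2 = 265.9/γ_2.
Total proper time: 103.0 + τ_2 = 260.7, so τ_2 = 260.7 − 103.0 = 157.7 μs.
γ_2 = 265.9/157.7 = 1.686; β = √(1 − 1/γ²) = √0.6482.

β = 0.805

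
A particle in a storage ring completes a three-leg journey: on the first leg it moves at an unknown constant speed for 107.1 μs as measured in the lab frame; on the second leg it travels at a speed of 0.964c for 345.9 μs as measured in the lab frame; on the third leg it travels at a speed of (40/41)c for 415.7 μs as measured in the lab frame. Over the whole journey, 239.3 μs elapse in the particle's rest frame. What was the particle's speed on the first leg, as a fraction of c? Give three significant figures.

Leg 1: speed unknown; τ_1 = 107.1/γ_1.
Leg 2: γ = 1/√(1 − 0.964²) = 1/√0.07070 = 3.761; τ_2 = 345.9/3.761 = 91.98 μs.
Leg 3: γ = 1/√(1 − (40/41)²) = 41/9 ≈ 4.556; τ_3 = 415.7/4.556 = 91.25 μs.
Total proper time: τ_1 + 91.98 + 91.25 = 239.3, so τ_1 = 239.3 − 183.2 = 56.07 μs.
γ_1 = 107.1/56.07 = 1.910; β = √(1 − 1/γ²) = √0.7259.

β = 0.852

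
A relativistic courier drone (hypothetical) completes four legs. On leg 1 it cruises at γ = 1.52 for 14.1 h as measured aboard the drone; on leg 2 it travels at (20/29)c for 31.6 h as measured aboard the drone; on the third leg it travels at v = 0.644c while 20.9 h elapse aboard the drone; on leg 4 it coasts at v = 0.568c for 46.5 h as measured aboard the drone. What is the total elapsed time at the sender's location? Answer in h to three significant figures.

Δt = 149 h

Leg 1: γ = 1.52; Δt_1 = 1.520 × 14.1 = 21.43 h.
Leg 2: γ = 1/√(1 − (20/29)²) = 29/21 ≈ 1.381; Δt_2 = 1.381 × 31.6 = 43.64 h.
Leg 3: γ = 1/√(1 − 0.644²) = 1/√0.5853 = 1.307; Δt_3 = 1.307 × 20.9 = 27.32 h.
Leg 4: γ = 1/√(1 − 0.568²) = 1/√0.6774 = 1.215; Δt_4 = 1.215 × 46.5 = 56.50 h.
Total: 21.43 + 43.64 + 27.32 + 56.50 h.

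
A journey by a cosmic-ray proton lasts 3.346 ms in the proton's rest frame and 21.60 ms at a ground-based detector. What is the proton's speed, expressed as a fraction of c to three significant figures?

β = 0.988

The proper time is measured in the proton's rest frame (both events occur at the proton's location); Δt is measured at a ground-based detector. γ = Δt/τ = 21.60/3.346 = 6.455.
β = √(1 − 1/γ²) = √(1 − 0.02400) = √0.9760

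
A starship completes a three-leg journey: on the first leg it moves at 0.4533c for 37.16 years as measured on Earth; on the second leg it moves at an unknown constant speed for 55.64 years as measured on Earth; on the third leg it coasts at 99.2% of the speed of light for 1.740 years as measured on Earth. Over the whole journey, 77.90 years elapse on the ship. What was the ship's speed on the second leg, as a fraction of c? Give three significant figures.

β = 0.599

Leg 1: γ = 1/√(1 − 0.4533²) = 1/√0.7945 = 1.122; τ_1 = 37.16/1.122 = 33.12 years.
Leg 2: speed unknown; τ_2 = 55.64/γ_2.
Leg 3: β = 0.992; γ = 1/√(1 − 0.992²) = 1/√0.01594 = 7.922; τ_3 = 1.740/7.922 = 0.2197 years.
Total proper time: 33.12 + τ_2 + 0.2197 = 77.90, so τ_2 = 77.90 − 33.34 = 44.56 years.
γ_2 = 55.64/44.56 = 1.249; β = √(1 − 1/γ²) = √0.3587.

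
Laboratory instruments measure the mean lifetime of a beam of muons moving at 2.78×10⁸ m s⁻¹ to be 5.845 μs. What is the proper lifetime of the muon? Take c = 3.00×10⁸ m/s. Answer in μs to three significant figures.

β = 2.78×10⁸/3.00×10⁸ = 0.9267; γ = 1/√(1 − 0.9267²) = 2.660
The lab-frame lifetime is the dilated interval; the proper lifetime is τ₀ = Δt/γ = 5.845/2.660 μs.

τ₀ = 2.20 μs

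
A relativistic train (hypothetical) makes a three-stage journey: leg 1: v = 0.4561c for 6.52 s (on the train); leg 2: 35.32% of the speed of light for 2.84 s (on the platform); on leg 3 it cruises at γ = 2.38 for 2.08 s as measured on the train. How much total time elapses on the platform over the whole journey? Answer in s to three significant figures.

Leg 1: γ = 1/√(1 − 0.4561²) = 1/√0.7920 = 1.124; Δt_1 = 1.124 × 6.52 = 7.326 s.
Leg 2: 2.84 s is already measured on the platform.
Leg 3: γ = 2.38; Δt_3 = 2.380 × 2.08 = 4.950 s.
Total: 7.326 + 2.840 + 4.950 s.

Δt = 15.1 s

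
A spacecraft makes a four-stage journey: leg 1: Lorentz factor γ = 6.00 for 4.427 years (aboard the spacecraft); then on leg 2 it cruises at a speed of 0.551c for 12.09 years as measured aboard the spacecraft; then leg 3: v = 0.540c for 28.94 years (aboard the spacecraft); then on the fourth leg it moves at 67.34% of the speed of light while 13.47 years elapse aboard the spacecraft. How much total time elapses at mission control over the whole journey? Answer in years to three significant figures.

Leg 1: γ = 6.00; Δt_1 = 6.000 × 4.427 = 26.56 years.
Leg 2: γ = 1/√(1 − 0.551²) = 1/√0.6964 = 1.198; Δt_2 = 1.198 × 12.09 = 14.49 years.
Leg 3: γ = 1/√(1 − 0.540²) = 1/√0.7084 = 1.188; Δt_3 = 1.188 × 28.94 = 34.38 years.
Leg 4: β = 0.6734; γ = 1/√(1 − 0.6734²) = 1/√0.5465 = 1.353; Δt_4 = 1.353 × 13.47 = 18.22 years.
Total: 26.56 + 14.49 + 34.38 + 18.22 years.

Δt = 93.7 years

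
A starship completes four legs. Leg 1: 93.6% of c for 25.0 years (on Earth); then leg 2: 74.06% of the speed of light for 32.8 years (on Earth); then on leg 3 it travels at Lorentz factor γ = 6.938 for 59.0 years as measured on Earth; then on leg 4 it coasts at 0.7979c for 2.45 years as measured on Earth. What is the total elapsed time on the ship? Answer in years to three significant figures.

τ = 40.8 years

Leg 1: β = 0.936; γ = 1/√(1 − 0.936²) = 1/√0.1239 = 2.841; τ_1 = 25.0/2.841 = 8.800 years.
Leg 2: β = 0.7406; γ = 1/√(1 − 0.7406²) = 1/√0.4515 = 1.488; τ_2 = 32.8/1.488 = 22.04 years.
Leg 3: γ = 6.938; τ_3 = 59.0/6.938 = 8.504 years.
Leg 4: γ = 1/√(1 − 0.7979²) = 1/√0.3634 = 1.659; τ_4 = 2.45/1.659 = 1.477 years.
Total: 8.800 + 22.04 + 8.504 + 1.477 years.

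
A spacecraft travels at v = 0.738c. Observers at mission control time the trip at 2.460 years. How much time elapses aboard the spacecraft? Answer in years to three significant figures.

γ = 1/√(1 − 0.738²) = 1/√0.4554 = 1.482
The interval measured at mission control is the dilated one; the clock aboard the spacecraft measures the proper time τ = Δt/γ = 2.460/1.482 years.

τ = 1.66 years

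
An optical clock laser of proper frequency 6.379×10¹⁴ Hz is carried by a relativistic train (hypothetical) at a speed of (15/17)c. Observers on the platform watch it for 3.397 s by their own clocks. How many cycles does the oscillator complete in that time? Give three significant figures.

γ = 1/√(1 − (15/17)²) = 17/8 = 2.125
During 3.397 s of lab time, the oscillator's proper time advances by τ = Δt/γ = 3.397/2.125 = 1.599 s = 1.599×10⁰ s.
N = f × τ = 6.379×10¹⁴ × 1.599×10⁰ = 1.020×10¹⁵.

N = 1.02×10¹⁵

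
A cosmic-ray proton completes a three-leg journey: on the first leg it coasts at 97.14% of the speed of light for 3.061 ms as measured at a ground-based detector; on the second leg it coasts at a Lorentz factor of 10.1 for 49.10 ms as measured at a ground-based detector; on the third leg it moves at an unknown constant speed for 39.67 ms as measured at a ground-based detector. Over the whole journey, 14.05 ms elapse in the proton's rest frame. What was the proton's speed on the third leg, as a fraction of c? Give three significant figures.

β = 0.977

Leg 1: β = 0.9714; γ = 1/√(1 − 0.9714²) = 1/√0.05638 = 4.211; τ_1 = 3.061/4.211 = 0.7268 ms.
Leg 2: γ = 10.1; τ_2 = 49.10/10.10 = 4.861 ms.
Leg 3: speed unknown; τ_3 = 39.67/γ_3.
Total proper time: 0.7268 + 4.861 + τ_3 = 14.05, so τ_3 = 14.05 − 5.588 = 8.462 ms.
γ_3 = 39.67/8.462 = 4.688; β = √(1 − 1/γ²) = √0.9545.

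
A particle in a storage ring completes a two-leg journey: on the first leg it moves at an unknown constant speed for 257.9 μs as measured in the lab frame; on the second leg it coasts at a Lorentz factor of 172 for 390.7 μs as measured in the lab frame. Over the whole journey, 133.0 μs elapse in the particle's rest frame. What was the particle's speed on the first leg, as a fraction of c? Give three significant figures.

β = 0.862

Leg 1: speed unknown; τ_1 = 257.9/γ_1.
Leg 2: γ = 172; τ_2 = 390.7/172.0 = 2.272 μs.
Total proper time: τ_1 + 2.272 = 133.0, so τ_1 = 133.0 − 2.272 = 130.7 μs.
γ_1 = 257.9/130.7 = 1.973; β = √(1 − 1/γ²) = √0.7431.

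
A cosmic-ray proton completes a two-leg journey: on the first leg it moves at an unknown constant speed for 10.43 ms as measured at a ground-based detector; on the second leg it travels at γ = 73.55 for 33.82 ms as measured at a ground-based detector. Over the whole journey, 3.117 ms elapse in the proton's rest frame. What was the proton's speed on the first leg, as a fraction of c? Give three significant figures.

β = 0.967

Leg 1: speed unknown; τ_1 = 10.43/γ_1.
Leg 2: γ = 73.55; τ_2 = 33.82/73.55 = 0.4598 ms.
Total proper time: τ_1 + 0.4598 = 3.117, so τ_1 = 3.117 − 0.4598 = 2.657 ms.
γ_1 = 10.43/2.657 = 3.925; β = √(1 − 1/γ²) = √0.9351.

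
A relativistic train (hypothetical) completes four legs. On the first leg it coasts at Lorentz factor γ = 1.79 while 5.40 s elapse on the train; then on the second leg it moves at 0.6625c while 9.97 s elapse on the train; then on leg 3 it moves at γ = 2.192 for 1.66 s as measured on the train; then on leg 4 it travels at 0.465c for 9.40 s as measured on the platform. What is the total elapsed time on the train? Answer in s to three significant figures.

Leg 1: 5.40 s is already measured on the train.
Leg 2: 9.97 s is already measured on the train.
Leg 3: 1.66 s is already measured on the train.
Leg 4: γ = 1/√(1 − 0.465²) = 1/√0.7838 = 1.130; τ_4 = 9.40/1.130 = 8.322 s.
Total: 5.400 + 9.970 + 1.660 + 8.322 s.

τ = 25.4 s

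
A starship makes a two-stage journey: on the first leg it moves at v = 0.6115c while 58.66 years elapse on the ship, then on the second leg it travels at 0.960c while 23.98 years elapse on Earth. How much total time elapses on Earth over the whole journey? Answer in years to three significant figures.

Δt = 98.1 years

Leg 1: γ = 1/√(1 − 0.6115²) = 1/√0.6261 = 1.264; Δt_1 = 1.264 × 58.66 = 74.14 years.
Leg 2: 23.98 years is already measured on Earth.
Total: 74.14 + 23.98 years.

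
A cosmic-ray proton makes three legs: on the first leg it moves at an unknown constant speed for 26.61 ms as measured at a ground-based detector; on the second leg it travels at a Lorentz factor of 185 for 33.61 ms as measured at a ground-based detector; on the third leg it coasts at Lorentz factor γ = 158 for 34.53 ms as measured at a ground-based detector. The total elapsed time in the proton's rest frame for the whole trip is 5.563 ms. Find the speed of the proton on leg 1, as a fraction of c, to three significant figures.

Leg 1: speed unknown; τ_1 = 26.61/γ_1.
Leg 2: γ = 185; τ_2 = 33.61/185.0 = 0.1817 ms.
Leg 3: γ = 158; τ_3 = 34.53/158.0 = 0.2185 ms.
Total proper time: τ_1 + 0.1817 + 0.2185 = 5.563, so τ_1 = 5.563 − 0.4002 = 5.163 ms.
γ_1 = 26.61/5.163 = 5.154; β = √(1 − 1/γ²) = √0.9624.

β = 0.981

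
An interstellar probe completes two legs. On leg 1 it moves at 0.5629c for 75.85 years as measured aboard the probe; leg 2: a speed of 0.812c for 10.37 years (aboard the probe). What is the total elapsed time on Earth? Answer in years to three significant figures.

Leg 1: γ = 1/√(1 − 0.5629²) = 1/√0.6831 = 1.210; Δt_1 = 1.210 × 75.85 = 91.77 years.
Leg 2: γ = 1/√(1 − 0.812²) = 1/√0.3407 = 1.713; Δt_2 = 1.713 × 10.37 = 17.77 years.
Total: 91.77 + 17.77 years.

Δt = 110 years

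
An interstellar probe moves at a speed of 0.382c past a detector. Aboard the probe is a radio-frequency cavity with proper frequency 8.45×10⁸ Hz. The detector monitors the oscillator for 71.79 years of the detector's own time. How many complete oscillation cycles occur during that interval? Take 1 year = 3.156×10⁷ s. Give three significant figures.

γ = 1/√(1 − 0.382²) = 1/√0.8541 = 1.082
During 71.79 years of lab time, the oscillator's proper time advances by τ = Δt/γ = 71.79/1.082 = 66.35 years = 2.094×10⁹ s.
N = f × τ = 8.45×10⁸ × 2.094×10⁹ = 1.769×10¹⁸.

N = 1.77×10¹⁸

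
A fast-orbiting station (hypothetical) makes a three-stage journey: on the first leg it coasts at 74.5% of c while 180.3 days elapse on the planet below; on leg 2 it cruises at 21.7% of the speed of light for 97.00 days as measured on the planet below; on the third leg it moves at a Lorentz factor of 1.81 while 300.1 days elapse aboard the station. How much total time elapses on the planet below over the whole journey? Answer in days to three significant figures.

Δt = 820 days

Leg 1: 180.3 days is already measured on the planet below.
Leg 2: 97.00 days is already measured on the planet below.
Leg 3: γ = 1.81; Δt_3 = 1.810 × 300.1 = 543.2 days.
Total: 180.3 + 97.00 + 543.2 days.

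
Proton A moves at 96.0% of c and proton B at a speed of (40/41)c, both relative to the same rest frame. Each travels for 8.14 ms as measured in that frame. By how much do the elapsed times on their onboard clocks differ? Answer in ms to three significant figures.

|τ_A − τ_B| = 0.492 ms

A: β = 0.960; γ = 1/√(1 − 0.960²) = 1/√0.07840 = 3.571; τ_A = 8.14/3.571 = 2.279 ms.
B: γ = 1/√(1 − (40/41)²) = 41/9 ≈ 4.556; τ_B = 8.14/4.556 = 1.787 ms.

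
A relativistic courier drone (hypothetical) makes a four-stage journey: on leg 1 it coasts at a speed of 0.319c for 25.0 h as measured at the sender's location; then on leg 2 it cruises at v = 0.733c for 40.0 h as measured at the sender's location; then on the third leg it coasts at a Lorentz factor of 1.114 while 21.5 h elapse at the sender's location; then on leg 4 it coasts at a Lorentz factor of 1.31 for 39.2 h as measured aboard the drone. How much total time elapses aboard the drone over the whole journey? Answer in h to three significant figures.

Leg 1: γ = 1/√(1 − 0.319²) = 1/√0.8982 = 1.055; τ_1 = 25.0/1.055 = 23.69 h.
Leg 2: γ = 1/√(1 − 0.733²) = 1/√0.4627 = 1.470; τ_2 = 40.0/1.470 = 27.21 h.
Leg 3: γ = 1.114; τ_3 = 21.5/1.114 = 19.30 h.
Leg 4: 39.2 h is already measured aboard the drone.
Total: 23.69 + 27.21 + 19.30 + 39.20 h.

τ = 109 h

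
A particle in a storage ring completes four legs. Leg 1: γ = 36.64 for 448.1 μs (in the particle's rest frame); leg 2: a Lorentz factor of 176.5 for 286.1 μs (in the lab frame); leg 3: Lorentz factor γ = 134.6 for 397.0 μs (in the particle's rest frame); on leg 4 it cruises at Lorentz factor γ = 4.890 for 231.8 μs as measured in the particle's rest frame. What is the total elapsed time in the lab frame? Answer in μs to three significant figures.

Leg 1: γ = 36.64; Δt_1 = 36.64 × 448.1 = 1.642×10⁴ μs.
Leg 2: 286.1 μs is already measured in the lab frame.
Leg 3: γ = 134.6; Δt_3 = 134.6 × 397.0 = 5.344×10⁴ μs.
Leg 4: γ = 4.890; Δt_4 = 4.890 × 231.8 = 1134 μs.
Total: 1.642×10⁴ + 286.1 + 5.344×10⁴ + 1134 μs.

Δt = 7.13×10⁴ μs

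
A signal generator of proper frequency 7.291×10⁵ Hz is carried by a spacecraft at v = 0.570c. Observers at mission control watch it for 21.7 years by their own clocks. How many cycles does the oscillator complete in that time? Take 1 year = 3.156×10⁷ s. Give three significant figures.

γ = 1/√(1 − 0.570²) = 1/√0.6751 = 1.217
During 21.7 years of lab time, the oscillator's proper time advances by τ = Δt/γ = 21.7/1.217 = 17.83 years = 5.627×10⁸ s.
N = f × τ = 7.291×10⁵ × 5.627×10⁸ = 4.103×10¹⁴.

N = 4.10×10¹⁴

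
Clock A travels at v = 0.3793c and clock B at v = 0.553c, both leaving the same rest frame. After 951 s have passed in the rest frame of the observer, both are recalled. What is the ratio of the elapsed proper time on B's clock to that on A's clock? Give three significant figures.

τ_B/τ_A = 0.900

A: γ = 1/√(1 − 0.3793²) = 1/√0.8561 = 1.081. B: γ = 1/√(1 − 0.553²) = 1/√0.6942 = 1.200.
τ_A/τ_B = γ_B/γ_A = 1.200/1.081 = 1.111, so τ_B/τ_A = 0.9005.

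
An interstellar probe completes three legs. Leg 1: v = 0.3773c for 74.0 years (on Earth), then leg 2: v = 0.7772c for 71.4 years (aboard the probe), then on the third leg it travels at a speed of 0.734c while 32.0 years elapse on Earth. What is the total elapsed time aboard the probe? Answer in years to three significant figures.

τ = 162 years

Leg 1: γ = 1/√(1 − 0.3773²) = 1/√0.8576 = 1.080; τ_1 = 74.0/1.080 = 68.53 years.
Leg 2: 71.4 years is already measured aboard the probe.
Leg 3: γ = 1/√(1 − 0.734²) = 1/√0.4612 = 1.472; τ_3 = 32.0/1.472 = 21.73 years.
Total: 68.53 + 71.40 + 21.73 years.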